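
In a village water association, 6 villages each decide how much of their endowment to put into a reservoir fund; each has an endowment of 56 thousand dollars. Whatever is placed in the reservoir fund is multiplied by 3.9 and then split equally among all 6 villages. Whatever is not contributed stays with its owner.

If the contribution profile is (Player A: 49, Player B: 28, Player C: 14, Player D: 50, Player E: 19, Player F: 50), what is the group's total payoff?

Total contributed: 49 + 28 + 14 + 50 + 19 + 50 = 210; total kept: 6 × 56 − 210 = 126.
The reservoir fund pays out 3.9 × 210 = 819.00 in aggregate.
Group total = 126 + 819.00 = 945.00.

945.00 thousand dollars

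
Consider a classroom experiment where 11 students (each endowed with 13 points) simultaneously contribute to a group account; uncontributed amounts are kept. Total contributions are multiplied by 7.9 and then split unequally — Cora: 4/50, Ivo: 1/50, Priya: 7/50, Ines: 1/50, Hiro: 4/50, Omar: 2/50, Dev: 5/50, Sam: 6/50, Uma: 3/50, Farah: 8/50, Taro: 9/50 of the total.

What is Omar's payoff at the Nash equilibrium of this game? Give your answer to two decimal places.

Player j's private return per contributed unit is 7.9 × (j's share). Contributing is weakly dominant for j when that share is at least 1/7.9 = 0.1266, and contributing 0 is dominant otherwise.
Priya, Farah and Taro are above the threshold, contributing 13 each; the remaining 8 contribute 0. Total contributed: 39.
Omar keeps 13 and receives 7.9 × 39 × 2/50 = 12.32 from the group account, for a payoff of 25.32.

25.32 points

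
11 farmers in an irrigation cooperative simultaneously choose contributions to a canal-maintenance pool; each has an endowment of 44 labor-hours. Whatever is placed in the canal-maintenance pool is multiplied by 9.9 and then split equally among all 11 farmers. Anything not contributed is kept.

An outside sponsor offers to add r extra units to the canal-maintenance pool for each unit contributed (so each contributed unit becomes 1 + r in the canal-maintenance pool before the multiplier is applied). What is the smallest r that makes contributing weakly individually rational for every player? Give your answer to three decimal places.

0.111

With matching at rate r, one contributed unit becomes (1 + r) in the canal-maintenance pool and returns 9.9 × (1 + r) / 11 to the contributor.
Setting this equal to 1: 1 + r = 11/9.9 = 1.1111.
So the minimum matching rate is r = 1.1111 − 1 = 0.111.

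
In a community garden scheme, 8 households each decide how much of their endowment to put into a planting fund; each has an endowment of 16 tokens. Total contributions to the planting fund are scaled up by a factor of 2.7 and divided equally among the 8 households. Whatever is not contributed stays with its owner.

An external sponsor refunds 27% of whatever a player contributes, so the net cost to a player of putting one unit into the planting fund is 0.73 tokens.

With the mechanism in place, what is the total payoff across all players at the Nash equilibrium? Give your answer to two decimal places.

With the mechanism, a contributed unit returns (2.7/8) / 0.73 = 0.4623 per unit of net cost — still below 1 — so contributing 0 remains dominant for every player.
At the Nash equilibrium no one contributes; group total payoff = 8 × 16 = 128.

128.00 tokens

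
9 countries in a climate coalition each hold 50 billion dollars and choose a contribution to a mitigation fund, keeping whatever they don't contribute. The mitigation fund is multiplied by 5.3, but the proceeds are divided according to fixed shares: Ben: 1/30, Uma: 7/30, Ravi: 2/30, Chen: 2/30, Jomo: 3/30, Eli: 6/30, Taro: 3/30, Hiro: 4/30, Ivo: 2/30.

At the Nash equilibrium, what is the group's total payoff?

A player with share s gets back 5.3·s per unit contributed, so full contribution is dominant for anyone with s > 1/5.3 = 0.1887 and zero contribution is dominant for anyone below.
The shares above 0.1887 belong to Uma and Eli, contributing 50 each; the remaining 7 contribute 0. Total contributed: 100.
The mitigation fund pays out 5.3 × 100 = 530.00 in total (split across the unequal shares, but the aggregate is all that matters for the group sum).
The 7 free-riders keep 50 each, adding 350. Group total = 350 + 530.00 = 880.00.

880.00 billion dollars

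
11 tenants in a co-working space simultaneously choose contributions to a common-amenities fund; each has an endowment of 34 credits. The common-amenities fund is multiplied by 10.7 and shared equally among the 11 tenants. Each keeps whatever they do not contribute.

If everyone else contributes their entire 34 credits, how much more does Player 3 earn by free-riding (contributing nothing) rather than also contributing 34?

0.93 credits

Switching from a contribution of 34 to 0 lets Player 3 keep an extra 34 credits, but lowers the common-amenities fund by 34, which costs Player 3 their own share of that drop: 10.7/11 × 34 = 33.07.
Net gain = 34 − 33.07 = 0.93. The private return per contributed unit (0.9727) is below 1, so free-riding is indeed the best response regardless of what the others do.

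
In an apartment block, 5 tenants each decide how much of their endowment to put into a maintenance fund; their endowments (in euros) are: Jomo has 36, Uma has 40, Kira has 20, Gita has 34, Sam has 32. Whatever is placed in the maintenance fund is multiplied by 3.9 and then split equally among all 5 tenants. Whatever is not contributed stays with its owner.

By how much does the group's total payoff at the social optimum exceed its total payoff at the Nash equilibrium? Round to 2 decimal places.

469.80 euros

The private return per contributed unit is 3.9/5 = 0.7800 < 1 for every player regardless of endowment, so the Nash equilibrium is zero contribution and the group total is Σ E_j = 36 + 40 + 20 + 34 + 32 = 162.
Each contributed unit returns 3.900 to the group, so the social optimum is full contribution by everyone: group total = 3.900 × 162 = 631.80.
Efficiency loss = (3.900 − 1) × 162 = 469.80.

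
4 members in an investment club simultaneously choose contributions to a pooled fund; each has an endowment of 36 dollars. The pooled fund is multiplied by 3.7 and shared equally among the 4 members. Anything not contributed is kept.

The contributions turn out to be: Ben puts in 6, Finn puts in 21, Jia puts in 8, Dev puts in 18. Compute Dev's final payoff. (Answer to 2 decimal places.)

67.03 dollars

Total contributed: 6 + 21 + 8 + 18 = 53.
Each receives 3.7 × 53 / 4 = 49.03 from the pooled fund.
Dev keeps 36 − 18 = 18, so Dev's payoff is 18 + 49.03 = 67.03.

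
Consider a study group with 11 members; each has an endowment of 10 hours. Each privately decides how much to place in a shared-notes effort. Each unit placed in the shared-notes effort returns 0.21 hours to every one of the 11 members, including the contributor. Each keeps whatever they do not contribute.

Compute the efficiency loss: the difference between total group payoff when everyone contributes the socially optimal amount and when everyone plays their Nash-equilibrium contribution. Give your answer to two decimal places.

The private return per contributed unit is 0.21 < 1, so contributing 0 is dominant for every player. At the Nash equilibrium everyone keeps their 10, and the group total is 11 × 10 = 110.
Each contributed unit returns 2.310 to the group as a whole (0.21 to each of 11 players), which exceeds 1, so the social optimum is full contribution: group total = 2.310 × 110 = 254.10.
Efficiency loss = 254.10 − 110 = 144.10.

144.10 hours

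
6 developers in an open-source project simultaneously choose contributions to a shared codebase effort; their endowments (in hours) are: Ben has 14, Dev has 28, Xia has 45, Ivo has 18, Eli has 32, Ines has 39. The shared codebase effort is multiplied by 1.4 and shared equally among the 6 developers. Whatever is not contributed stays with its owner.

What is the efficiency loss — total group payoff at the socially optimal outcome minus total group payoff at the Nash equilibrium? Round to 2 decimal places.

70.40 hours

The private return per contributed unit is 1.4/6 = 0.2333 < 1 for every player regardless of endowment, so the Nash equilibrium is zero contribution and the group total is Σ E_j = 14 + 28 + 45 + 18 + 32 + 39 = 176.
Each contributed unit returns 1.400 to the group, so the social optimum is full contribution by everyone: group total = 1.400 × 176 = 246.40.
Efficiency loss = (1.400 − 1) × 176 = 70.40.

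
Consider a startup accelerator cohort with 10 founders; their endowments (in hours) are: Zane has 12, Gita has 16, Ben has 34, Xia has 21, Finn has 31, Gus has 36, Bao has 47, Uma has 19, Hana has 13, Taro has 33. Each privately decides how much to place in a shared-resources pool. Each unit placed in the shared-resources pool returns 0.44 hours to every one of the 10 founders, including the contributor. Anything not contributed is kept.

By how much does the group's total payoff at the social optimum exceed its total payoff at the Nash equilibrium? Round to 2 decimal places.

The private return per contributed unit is 0.44 < 1 for everyone, so the Nash equilibrium is zero contribution and the group total is Σ E_j = 12 + 16 + 34 + 21 + 31 + 36 + 47 + 19 + 13 + 33 = 262.
Each contributed unit returns 4.400 to the group, so the social optimum is full contribution by everyone: group total = 4.400 × 262 = 1152.80.
Efficiency loss = (4.400 − 1) × 262 = 890.80.

890.80 hours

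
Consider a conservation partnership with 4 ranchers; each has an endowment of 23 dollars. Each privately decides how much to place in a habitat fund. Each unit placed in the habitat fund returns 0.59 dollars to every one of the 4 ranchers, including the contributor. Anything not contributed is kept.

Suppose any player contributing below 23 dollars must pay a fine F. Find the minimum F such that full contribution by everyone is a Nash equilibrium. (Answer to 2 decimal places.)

9.43 dollars

Given the others contribute fully, the best deviation is to contribute 0 (any partial contribution still incurs the fine and gives up units whose private return 0.59 is below 1).
Deviating from 23 to 0 saves 23 dollars but forfeits the deviator's share of the drop in the habitat fund: 0.59 × 23 = 13.57.
So the deviation gain is 23 − 13.57 = 9.43, and the fine must be at least 9.43 dollars to wipe it out.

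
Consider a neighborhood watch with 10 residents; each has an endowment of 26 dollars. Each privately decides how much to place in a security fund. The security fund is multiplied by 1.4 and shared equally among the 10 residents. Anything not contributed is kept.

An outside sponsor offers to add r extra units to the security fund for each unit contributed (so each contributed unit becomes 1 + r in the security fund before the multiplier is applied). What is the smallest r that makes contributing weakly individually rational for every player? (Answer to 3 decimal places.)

With matching at rate r, one contributed unit becomes (1 + r) in the security fund and returns 1.4 × (1 + r) / 10 to the contributor.
Setting this equal to 1: 1 + r = 10/1.4 = 7.1429.
So the minimum matching rate is r = 7.1429 − 1 = 6.143.

6.143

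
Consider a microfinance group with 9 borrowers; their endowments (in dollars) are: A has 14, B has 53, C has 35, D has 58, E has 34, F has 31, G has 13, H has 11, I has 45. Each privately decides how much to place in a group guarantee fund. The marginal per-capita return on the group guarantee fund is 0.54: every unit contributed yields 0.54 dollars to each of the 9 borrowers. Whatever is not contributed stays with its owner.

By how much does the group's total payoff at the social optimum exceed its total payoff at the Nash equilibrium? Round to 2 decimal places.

The private return per contributed unit is 0.54 < 1 for everyone, so the Nash equilibrium is zero contribution and the group total is Σ E_j = 14 + 53 + 35 + 58 + 34 + 31 + 13 + 11 + 45 = 294.
Each contributed unit returns 4.860 to the group, so the social optimum is full contribution by everyone: group total = 4.860 × 294 = 1428.84.
Efficiency loss = (4.860 − 1) × 294 = 1134.84.

1134.84 dollars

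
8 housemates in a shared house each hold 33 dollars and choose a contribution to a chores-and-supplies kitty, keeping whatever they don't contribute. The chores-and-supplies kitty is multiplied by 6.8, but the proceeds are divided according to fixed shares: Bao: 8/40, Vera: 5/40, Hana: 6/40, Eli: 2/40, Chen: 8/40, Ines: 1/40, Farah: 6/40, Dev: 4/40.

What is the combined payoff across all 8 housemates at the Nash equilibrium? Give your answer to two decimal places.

1029.60 dollars

Player j's private return per contributed unit is 6.8 × (j's share). Contributing is weakly dominant for j when that share is at least 1/6.8 = 0.1471, and contributing 0 is dominant otherwise.
The shares above 0.1471 belong to Bao, Hana, Chen and Farah, contributing 33 each; the remaining 4 contribute 0. Total contributed: 132.
The chores-and-supplies kitty pays out 6.8 × 132 = 897.60 in total (split across the unequal shares, but the aggregate is all that matters for the group sum).
The 4 free-riders keep 33 each, adding 132. Group total = 132 + 897.60 = 1029.60.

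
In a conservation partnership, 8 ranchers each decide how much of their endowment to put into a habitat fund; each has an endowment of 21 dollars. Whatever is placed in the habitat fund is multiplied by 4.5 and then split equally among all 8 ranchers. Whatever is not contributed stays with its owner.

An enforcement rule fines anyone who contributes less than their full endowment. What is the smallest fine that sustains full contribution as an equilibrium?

Given the others contribute fully, the best deviation is to contribute 0 (any partial contribution still incurs the fine and gives up units whose private return 0.5625 is below 1).
Deviating from 21 to 0 saves 21 dollars but forfeits the deviator's share of the drop in the habitat fund: 4.5/8 × 21 = 11.81.
So the deviation gain is 21 − 11.81 = 9.19, and the fine must be at least 9.19 dollars to wipe it out.

9.19 dollars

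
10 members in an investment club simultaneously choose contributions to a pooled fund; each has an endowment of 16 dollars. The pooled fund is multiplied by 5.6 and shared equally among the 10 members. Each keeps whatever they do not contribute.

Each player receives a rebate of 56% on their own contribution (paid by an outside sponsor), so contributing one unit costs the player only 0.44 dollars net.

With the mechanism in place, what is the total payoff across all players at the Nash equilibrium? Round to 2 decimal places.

985.60 dollars

Under the mechanism each unit contributed yields (5.6/10) / 0.44 = 1.2727 back to its contributor per unit of net cost, which exceeds 1, making full contribution the dominant choice for everyone.
So the Nash equilibrium is full contribution by all 10; the group earns 10 × (16 × 0.56 + 5.6 × 16) = 985.60.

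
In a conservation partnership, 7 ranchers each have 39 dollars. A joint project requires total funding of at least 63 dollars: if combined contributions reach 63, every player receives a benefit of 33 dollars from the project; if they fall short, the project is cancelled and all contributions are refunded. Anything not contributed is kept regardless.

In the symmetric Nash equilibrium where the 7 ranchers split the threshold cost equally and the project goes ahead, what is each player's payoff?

Equal share of the threshold: 63/7 = 9.
At this profile no one gains by cutting their contribution: any cut drops the total below 63, the project is cancelled, contributions are refunded, and the deviator ends with 39, which is less than 39 − 9 + 33 = 63. Contributing more than 9 just wastes the excess. So contributing exactly 9 is a best response.
Each player's payoff: 39 − 9 + 33 = 63.

63 dollars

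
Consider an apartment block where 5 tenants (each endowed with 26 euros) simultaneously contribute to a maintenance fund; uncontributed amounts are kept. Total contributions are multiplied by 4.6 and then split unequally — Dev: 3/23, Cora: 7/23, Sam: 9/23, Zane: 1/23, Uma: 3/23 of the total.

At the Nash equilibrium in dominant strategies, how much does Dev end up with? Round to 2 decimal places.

57.20 euros

For player j, contributing a unit is worthwhile iff 4.6 × (j's share) ≥ 1, i.e. iff j's share is at least 0.2174.
Cora and Sam clear that bar, contributing 26 each; the remaining 3 contribute 0. Total contributed: 52.
Dev keeps 26 and receives 4.6 × 52 × 3/23 = 31.20 from the maintenance fund, for a payoff of 57.20.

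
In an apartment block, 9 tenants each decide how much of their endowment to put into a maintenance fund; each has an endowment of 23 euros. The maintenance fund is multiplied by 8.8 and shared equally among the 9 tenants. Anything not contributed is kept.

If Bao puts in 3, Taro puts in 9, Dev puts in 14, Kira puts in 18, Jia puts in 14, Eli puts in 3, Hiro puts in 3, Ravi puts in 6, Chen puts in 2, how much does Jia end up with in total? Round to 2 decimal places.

Total contributed: 3 + 9 + 14 + 18 + 14 + 3 + 3 + 6 + 2 = 72.
Each receives 8.8 × 72 / 9 = 70.40 from the maintenance fund.
Jia keeps 23 − 14 = 9, so Jia's payoff is 9 + 70.40 = 79.40.

79.40 euros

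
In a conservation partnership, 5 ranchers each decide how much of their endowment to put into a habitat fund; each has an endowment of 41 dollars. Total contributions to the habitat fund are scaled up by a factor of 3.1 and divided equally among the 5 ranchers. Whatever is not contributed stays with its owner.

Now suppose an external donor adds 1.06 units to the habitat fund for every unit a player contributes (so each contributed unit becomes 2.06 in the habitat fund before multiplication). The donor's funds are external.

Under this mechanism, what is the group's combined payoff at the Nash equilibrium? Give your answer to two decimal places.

1309.13 dollars

With the mechanism, a contributed unit returns 3.1 × 2.06 / 5 = 1.2772 per unit of net cost to the contributor — now above 1 — so contributing fully is weakly dominant for every player.
So the Nash equilibrium is full contribution by all 5; the group earns 3.1 × 2.06 × 205 = 1309.13.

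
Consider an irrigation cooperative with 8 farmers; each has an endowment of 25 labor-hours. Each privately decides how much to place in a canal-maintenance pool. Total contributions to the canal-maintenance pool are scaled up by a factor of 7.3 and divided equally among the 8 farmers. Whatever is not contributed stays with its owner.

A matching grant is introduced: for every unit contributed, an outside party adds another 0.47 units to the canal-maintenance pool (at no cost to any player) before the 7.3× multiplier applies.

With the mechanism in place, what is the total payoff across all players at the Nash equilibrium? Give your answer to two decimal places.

2146.20 labor-hours

With the mechanism, a contributed unit returns 7.3 × 1.47 / 8 = 1.3414 per unit of net cost to the contributor — now above 1 — so contributing fully is weakly dominant for every player.
At the Nash equilibrium everyone contributes 25. Group total payoff = 7.3 × 1.47 × 200 = 2146.20.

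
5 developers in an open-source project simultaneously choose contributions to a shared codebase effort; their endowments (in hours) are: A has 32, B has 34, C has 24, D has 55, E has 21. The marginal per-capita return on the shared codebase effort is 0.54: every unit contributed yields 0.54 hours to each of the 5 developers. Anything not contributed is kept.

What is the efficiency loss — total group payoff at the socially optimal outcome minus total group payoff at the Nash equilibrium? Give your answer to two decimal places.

282.20 hours

The private return per contributed unit is 0.54 < 1 for everyone, so the Nash equilibrium is zero contribution and the group total is Σ E_j = 32 + 34 + 24 + 55 + 21 = 166.
Each contributed unit returns 2.700 to the group, so the social optimum is full contribution by everyone: group total = 2.700 × 166 = 448.20.
Efficiency loss = (2.700 − 1) × 166 = 282.20.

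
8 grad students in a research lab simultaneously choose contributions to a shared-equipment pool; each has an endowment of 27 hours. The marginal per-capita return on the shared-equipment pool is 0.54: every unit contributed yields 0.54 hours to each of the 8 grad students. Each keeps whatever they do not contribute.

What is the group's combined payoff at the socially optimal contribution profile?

933.12 hours

Each contributed unit returns 4.320 to the group as a whole (0.54 to each of 8 players), which exceeds 1, so the social optimum is full contribution: group total = 4.320 × 216 = 933.12.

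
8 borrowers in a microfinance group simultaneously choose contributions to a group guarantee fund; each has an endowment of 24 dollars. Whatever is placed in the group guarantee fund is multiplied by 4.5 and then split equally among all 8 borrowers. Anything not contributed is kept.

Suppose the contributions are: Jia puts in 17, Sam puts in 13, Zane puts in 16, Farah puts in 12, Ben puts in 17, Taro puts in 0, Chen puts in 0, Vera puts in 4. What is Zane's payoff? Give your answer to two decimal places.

52.44 dollars

Total contributed: 17 + 13 + 16 + 12 + 17 + 0 + 0 + 4 = 79.
Each receives 4.5 × 79 / 8 = 44.44 from the group guarantee fund.
Zane keeps 24 − 16 = 8, so Zane's payoff is 8 + 44.44 = 52.44.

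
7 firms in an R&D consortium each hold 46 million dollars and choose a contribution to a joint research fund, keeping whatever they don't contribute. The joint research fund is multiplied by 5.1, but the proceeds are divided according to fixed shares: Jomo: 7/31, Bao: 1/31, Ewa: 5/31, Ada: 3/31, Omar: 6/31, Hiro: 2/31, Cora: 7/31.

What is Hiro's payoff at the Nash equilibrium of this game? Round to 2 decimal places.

Each unit j contributes comes back to j as 5.1 × (j's share), so j prefers to contribute only if that share exceeds 1/5.1 = 0.1961; otherwise keeping the unit dominates.
The shares above 0.1961 belong to Jomo and Cora, contributing 46 each; the remaining 5 contribute 0. Total contributed: 92.
Hiro keeps 46 and receives 5.1 × 92 × 2/31 = 30.27 from the joint research fund, for a payoff of 76.27.

76.27 million dollars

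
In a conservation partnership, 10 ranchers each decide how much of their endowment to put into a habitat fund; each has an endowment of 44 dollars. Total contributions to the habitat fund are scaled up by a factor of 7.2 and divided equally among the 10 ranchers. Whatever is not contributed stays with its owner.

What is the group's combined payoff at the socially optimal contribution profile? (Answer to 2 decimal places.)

Each contributed unit returns 7.200 to the group as a whole (0.7200 to each of 10 players), which exceeds 1, so the social optimum is full contribution: group total = 7.200 × 440 = 3168.00.

3168.00 dollars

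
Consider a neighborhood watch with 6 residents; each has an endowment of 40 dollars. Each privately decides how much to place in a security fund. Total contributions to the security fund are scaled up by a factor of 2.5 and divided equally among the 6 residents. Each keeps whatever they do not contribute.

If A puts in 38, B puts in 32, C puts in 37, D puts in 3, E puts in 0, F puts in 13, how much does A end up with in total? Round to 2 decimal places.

Total contributed: 38 + 32 + 37 + 3 + 0 + 13 = 123.
Each receives 2.5 × 123 / 6 = 51.25 from the security fund.
A keeps 40 − 38 = 2, so A's payoff is 2 + 51.25 = 53.25.

53.25 dollars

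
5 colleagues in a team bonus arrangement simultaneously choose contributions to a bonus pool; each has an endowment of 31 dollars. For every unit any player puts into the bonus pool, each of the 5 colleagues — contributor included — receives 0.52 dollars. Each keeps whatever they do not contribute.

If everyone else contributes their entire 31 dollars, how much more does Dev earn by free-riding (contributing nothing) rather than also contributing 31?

Switching from a contribution of 31 to 0 lets Dev keep an extra 31 dollars, but lowers the bonus pool by 31, which costs Dev their own share of that drop: 0.52 × 31 = 16.12.
Net gain = 31 − 16.12 = 14.88. The private return per contributed unit (0.52) is below 1, so free-riding is indeed the best response regardless of what the others do.

14.88 dollars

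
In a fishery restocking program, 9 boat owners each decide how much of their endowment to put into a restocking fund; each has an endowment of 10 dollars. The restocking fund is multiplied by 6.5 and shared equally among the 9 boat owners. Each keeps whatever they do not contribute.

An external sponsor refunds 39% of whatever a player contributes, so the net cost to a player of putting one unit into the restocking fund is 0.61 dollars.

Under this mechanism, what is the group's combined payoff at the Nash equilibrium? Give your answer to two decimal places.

Under the mechanism each unit contributed yields (6.5/9) / 0.61 = 1.1840 back to its contributor per unit of net cost, which exceeds 1, making full contribution the dominant choice for everyone.
So the Nash equilibrium is full contribution by all 9; the group earns 9 × (10 × 0.39 + 6.5 × 10) = 620.10.

620.10 dollars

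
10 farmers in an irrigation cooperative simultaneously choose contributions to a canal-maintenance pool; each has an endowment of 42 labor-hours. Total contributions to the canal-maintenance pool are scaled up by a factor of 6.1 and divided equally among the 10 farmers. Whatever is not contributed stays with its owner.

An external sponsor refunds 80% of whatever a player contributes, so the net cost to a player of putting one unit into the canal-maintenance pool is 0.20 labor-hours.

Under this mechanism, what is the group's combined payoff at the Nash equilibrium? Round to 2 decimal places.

2898.00 labor-hours

Under the mechanism each unit contributed yields (6.1/10) / 0.20 = 3.0500 back to its contributor per unit of net cost, which exceeds 1, making full contribution the dominant choice for everyone.
So the Nash equilibrium is full contribution by all 10; the group earns 10 × (42 × 0.80 + 6.1 × 42) = 2898.00.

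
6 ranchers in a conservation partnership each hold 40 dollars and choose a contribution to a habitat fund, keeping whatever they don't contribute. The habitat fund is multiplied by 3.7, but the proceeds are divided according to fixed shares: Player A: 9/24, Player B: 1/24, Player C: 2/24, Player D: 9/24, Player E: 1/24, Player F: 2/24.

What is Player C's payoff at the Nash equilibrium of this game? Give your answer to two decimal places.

64.67 dollars

Each unit j contributes comes back to j as 3.7 × (j's share), so j prefers to contribute only if that share exceeds 1/3.7 = 0.2703; otherwise keeping the unit dominates.
Player A and Player D are above the threshold, contributing 40 each; the remaining 4 contribute 0. Total contributed: 80.
Player C keeps 40 and receives 3.7 × 80 × 2/24 = 24.67 from the habitat fund, for a payoff of 64.67.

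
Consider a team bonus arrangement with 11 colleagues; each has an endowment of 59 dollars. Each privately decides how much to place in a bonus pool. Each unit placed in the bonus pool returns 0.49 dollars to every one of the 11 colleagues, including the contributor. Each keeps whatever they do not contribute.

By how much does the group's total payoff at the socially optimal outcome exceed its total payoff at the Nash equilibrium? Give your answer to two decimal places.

2849.11 dollars

The private return per contributed unit is 0.49 < 1, so contributing 0 is dominant for every player. At the Nash equilibrium everyone keeps their 59, and the group total is 11 × 59 = 649.
Each contributed unit returns 5.390 to the group as a whole (0.49 to each of 11 players), which exceeds 1, so the social optimum is full contribution: group total = 5.390 × 649 = 3498.11.
Efficiency loss = 3498.11 − 649 = 2849.11.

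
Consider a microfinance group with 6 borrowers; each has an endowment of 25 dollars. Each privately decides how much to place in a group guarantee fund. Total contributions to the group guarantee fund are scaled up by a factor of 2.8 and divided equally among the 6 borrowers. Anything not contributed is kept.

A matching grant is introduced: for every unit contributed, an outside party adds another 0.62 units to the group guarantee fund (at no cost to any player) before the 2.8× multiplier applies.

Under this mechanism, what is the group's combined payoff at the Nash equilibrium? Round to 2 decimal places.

150.00 dollars

Even with the mechanism, each unit contributed returns only 2.8 × 1.62 / 6 = 0.7560 per unit of net cost, so contributing nothing is still dominant.
At the Nash equilibrium no one contributes; group total payoff = 6 × 25 = 150.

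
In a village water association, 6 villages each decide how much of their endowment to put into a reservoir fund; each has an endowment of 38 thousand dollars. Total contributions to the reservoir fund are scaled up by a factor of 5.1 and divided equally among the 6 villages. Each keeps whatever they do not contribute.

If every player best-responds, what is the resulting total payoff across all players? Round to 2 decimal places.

228.00 thousand dollars

Each contributed unit returns 5.1/6 = 0.8500 to its contributor — below 1 — so contributing 0 is dominant for every player. At the Nash equilibrium everyone keeps their 38, and the group total is 6 × 38 = 228.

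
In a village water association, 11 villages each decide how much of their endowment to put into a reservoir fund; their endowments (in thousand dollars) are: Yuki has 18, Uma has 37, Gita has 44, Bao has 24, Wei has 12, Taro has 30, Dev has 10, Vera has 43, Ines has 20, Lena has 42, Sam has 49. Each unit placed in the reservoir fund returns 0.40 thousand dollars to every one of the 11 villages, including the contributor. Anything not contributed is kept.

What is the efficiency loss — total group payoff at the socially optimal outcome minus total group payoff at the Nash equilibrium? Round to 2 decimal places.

The private return per contributed unit is 0.40 < 1 for everyone, so the Nash equilibrium is zero contribution and the group total is Σ E_j = 18 + 37 + 44 + 24 + 12 + 30 + 10 + 43 + 20 + 42 + 49 = 329.
Each contributed unit returns 4.400 to the group, so the social optimum is full contribution by everyone: group total = 4.400 × 329 = 1447.60.
Efficiency loss = (4.400 − 1) × 329 = 1118.60.

1118.60 thousand dollars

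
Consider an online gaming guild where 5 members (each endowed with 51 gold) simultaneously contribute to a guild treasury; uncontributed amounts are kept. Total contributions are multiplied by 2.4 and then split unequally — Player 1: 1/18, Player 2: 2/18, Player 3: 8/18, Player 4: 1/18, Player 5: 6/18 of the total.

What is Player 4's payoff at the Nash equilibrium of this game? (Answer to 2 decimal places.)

57.80 gold

For player j, contributing a unit is worthwhile iff 2.4 × (j's share) ≥ 1, i.e. iff j's share is at least 0.4167.
Player 3 alone (share 8/18) is above the threshold, contributing 51; the remaining 4 contribute 0. Total contributed: 51.
Player 4 keeps 51 and receives 2.4 × 51 × 1/18 = 6.80 from the guild treasury, for a payoff of 57.80.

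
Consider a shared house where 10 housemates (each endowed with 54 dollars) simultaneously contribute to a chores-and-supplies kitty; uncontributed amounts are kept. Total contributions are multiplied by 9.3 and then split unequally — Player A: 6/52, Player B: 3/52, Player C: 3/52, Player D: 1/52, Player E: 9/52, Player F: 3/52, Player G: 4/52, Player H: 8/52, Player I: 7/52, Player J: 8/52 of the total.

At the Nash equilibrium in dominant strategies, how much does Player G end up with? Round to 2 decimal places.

247.15 dollars

Player j's private return per contributed unit is 9.3 × (j's share). Contributing is weakly dominant for j when that share is at least 1/9.3 = 0.1075, and contributing 0 is dominant otherwise.
The shares above 0.1075 belong to Player A, Player E, Player H, Player I and Player J, contributing 54 each; the remaining 5 contribute 0. Total contributed: 270.
Player G keeps 54 and receives 9.3 × 270 × 4/52 = 193.15 from the chores-and-supplies kitty, for a payoff of 247.15.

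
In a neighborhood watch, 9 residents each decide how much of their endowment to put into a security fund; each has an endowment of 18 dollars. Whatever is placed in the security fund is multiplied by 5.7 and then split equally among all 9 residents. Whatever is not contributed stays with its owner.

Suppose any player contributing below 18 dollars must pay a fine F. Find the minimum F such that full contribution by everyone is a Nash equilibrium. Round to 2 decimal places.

Given the others contribute fully, the best deviation is to contribute 0 (any partial contribution still incurs the fine and gives up units whose private return 0.6333 is below 1).
Deviating from 18 to 0 saves 18 dollars but forfeits the deviator's share of the drop in the security fund: 5.7/9 × 18 = 11.40.
So the deviation gain is 18 − 11.40 = 6.60, and the fine must be at least 6.60 dollars to wipe it out.

6.60 dollars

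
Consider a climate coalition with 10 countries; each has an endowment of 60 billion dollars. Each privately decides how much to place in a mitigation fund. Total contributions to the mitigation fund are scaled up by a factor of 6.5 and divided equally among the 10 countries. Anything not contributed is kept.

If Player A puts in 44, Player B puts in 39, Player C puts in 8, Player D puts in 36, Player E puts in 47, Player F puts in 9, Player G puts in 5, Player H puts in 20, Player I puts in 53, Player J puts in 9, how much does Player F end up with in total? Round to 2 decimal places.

226.50 billion dollars

Total contributed: 44 + 39 + 8 + 36 + 47 + 9 + 5 + 20 + 53 + 9 = 270.
Each receives 6.5 × 270 / 10 = 175.50 from the mitigation fund.
Player F keeps 60 − 9 = 51, so Player F's payoff is 51 + 175.50 = 226.50.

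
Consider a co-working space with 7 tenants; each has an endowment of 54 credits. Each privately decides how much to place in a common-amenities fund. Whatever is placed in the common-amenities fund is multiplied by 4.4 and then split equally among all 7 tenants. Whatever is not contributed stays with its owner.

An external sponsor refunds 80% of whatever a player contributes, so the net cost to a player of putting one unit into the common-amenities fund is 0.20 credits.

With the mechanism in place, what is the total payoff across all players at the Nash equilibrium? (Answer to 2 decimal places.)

1965.60 credits

Under the mechanism each unit contributed yields (4.4/7) / 0.20 = 3.1429 back to its contributor per unit of net cost, which exceeds 1, making full contribution the dominant choice for everyone.
So the Nash equilibrium is full contribution by all 7; the group earns 7 × (54 × 0.80 + 4.4 × 54) = 1965.60.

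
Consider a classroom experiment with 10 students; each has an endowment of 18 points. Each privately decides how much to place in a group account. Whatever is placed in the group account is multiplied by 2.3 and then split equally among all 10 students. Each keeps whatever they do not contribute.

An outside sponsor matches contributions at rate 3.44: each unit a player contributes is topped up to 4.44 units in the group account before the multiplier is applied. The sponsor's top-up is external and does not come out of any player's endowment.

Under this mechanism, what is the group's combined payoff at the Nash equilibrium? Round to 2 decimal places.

1838.16 points

Under the mechanism each unit contributed yields 2.3 × 4.44 / 10 = 1.0212 back to its contributor per unit of net cost, which exceeds 1, making full contribution the dominant choice for everyone.
So the Nash equilibrium is full contribution by all 10; the group earns 2.3 × 4.44 × 180 = 1838.16.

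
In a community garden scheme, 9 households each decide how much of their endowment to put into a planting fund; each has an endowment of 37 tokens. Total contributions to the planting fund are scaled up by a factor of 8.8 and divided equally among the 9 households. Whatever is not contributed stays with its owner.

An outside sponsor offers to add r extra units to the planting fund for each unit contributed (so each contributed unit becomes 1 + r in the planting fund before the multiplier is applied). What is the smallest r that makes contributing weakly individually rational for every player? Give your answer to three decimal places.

With matching at rate r, one contributed unit becomes (1 + r) in the planting fund and returns 8.8 × (1 + r) / 9 to the contributor.
Setting this equal to 1: 1 + r = 9/8.8 = 1.0227.
So the minimum matching rate is r = 1.0227 − 1 = 0.023.

0.023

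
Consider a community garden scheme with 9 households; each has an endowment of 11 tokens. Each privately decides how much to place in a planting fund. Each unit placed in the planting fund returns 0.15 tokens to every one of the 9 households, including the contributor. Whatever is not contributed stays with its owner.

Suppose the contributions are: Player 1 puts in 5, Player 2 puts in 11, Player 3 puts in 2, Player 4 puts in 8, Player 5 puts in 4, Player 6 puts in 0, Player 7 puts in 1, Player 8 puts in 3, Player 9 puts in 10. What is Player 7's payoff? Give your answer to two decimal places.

16.60 tokens

Total contributed: 5 + 11 + 2 + 8 + 4 + 0 + 1 + 3 + 10 = 44.
Each receives 0.15 × 44 = 6.60 from the planting fund.
Player 7 keeps 11 − 1 = 10, so Player 7's payoff is 10 + 6.60 = 16.60.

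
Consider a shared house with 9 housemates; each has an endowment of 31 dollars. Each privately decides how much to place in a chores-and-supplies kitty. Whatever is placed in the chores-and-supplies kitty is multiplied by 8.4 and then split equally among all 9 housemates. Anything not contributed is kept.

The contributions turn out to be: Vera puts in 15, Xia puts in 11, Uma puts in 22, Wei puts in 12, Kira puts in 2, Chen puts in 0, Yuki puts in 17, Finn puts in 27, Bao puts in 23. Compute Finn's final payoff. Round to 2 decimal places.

Total contributed: 15 + 11 + 22 + 12 + 2 + 0 + 17 + 27 + 23 = 129.
Each receives 8.4 × 129 / 9 = 120.40 from the chores-and-supplies kitty.
Finn keeps 31 − 27 = 4, so Finn's payoff is 4 + 120.40 = 124.40.

124.40 dollars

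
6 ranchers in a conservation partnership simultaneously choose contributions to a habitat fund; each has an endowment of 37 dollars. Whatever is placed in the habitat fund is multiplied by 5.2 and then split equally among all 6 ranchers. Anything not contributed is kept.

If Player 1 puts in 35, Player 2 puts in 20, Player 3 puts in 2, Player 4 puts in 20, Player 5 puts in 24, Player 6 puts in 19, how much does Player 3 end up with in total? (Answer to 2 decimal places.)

139.00 dollars

Total contributed: 35 + 20 + 2 + 20 + 24 + 19 = 120.
Each receives 5.2 × 120 / 6 = 104.00 from the habitat fund.
Player 3 keeps 37 − 2 = 35, so Player 3's payoff is 35 + 104.00 = 139.00.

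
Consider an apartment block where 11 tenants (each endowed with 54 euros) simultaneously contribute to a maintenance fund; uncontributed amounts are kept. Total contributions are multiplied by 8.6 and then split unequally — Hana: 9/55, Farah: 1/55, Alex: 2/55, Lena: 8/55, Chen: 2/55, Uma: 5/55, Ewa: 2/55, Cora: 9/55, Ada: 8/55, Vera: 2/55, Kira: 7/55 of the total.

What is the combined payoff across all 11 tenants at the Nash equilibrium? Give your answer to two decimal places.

2646.00 euros

Each unit j contributes comes back to j as 8.6 × (j's share), so j prefers to contribute only if that share exceeds 1/8.6 = 0.1163; otherwise keeping the unit dominates.
Hana, Lena, Cora, Ada and Kira clear that bar, contributing 54 each; the remaining 6 contribute 0. Total contributed: 270.
The maintenance fund pays out 8.6 × 270 = 2322.00 in total (split across the unequal shares, but the aggregate is all that matters for the group sum).
The 6 free-riders keep 54 each, adding 324. Group total = 324 + 2322.00 = 2646.00.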